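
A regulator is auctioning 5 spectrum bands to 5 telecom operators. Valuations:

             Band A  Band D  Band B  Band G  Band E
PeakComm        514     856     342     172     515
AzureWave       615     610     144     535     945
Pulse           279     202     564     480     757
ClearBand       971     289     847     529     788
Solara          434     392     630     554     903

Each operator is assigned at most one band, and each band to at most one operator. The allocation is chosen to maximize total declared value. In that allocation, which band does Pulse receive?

Treat this as an assignment problem: match each operator to one band.
Optimal: PeakComm→Band D ($856M), AzureWave→Band E ($945M), Pulse→Band B ($564M), ClearBand→Band A ($971M), Solara→Band G ($554M) — total 856+945+564+971+554 = $3890M.
Column-greedy (each band in turn goes to its best remaining operator) gives $3749M, worse by 141.
Next-best assignment: PeakComm→Band D, AzureWave→Band E, Pulse→Band G, ClearBand→Band A, Solara→Band B = $3882M.
Checked against all permutations: $3890M is optimal.
Pulse's own top band is Band E ($757M), but forcing Pulse→Band E and reassigning the rest optimally gives only $3749M — worse by 141.

Pulse receives Band B.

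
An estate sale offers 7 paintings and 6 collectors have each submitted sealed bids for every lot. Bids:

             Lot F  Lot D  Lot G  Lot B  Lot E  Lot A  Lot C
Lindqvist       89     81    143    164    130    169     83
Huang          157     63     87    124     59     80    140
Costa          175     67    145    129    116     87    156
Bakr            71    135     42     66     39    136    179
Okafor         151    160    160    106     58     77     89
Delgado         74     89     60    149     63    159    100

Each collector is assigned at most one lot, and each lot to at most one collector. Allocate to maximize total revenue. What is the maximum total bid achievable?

This is the linear assignment problem.
Optimal: Lindqvist→Lot B ($164), Huang→Lot F ($157), Costa→Lot G ($145), Bakr→Lot C ($179), Okafor→Lot D ($160), Delgado→Lot A ($159) — total 164+157+145+179+160+159 = $964.
Max-entry greedy (repeatedly take the single best remaining cell) gives $919, worse by 45.
Next-best assignment: Lindqvist→Lot A, Huang→Lot F, Costa→Lot G, Bakr→Lot C, Okafor→Lot D, Delgado→Lot B = $959.
No other one-to-one assignment exceeds $964.

Maximum total: $964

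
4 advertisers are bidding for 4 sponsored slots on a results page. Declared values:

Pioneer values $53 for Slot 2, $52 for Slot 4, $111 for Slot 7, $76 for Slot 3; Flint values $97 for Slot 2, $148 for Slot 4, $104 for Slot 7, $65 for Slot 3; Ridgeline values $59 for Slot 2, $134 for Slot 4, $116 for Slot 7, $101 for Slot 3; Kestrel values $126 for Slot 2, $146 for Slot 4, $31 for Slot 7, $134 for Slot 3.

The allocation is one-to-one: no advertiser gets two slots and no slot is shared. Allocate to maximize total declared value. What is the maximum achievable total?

This is the linear assignment problem.
Optimal: Pioneer→Slot 7 ($111), Flint→Slot 4 ($148), Ridgeline→Slot 3 ($101), Kestrel→Slot 2 ($126) — total 111+148+101+126 = $486.
Column-greedy (each slot in turn goes to its best remaining advertiser) gives $466, worse by 20.
Swapping Flint↔Kestrel (Flint→Slot 2 $97, Kestrel→Slot 4 $146) loses 31.
Checked against all permutations: $486 is optimal.

Max total: $486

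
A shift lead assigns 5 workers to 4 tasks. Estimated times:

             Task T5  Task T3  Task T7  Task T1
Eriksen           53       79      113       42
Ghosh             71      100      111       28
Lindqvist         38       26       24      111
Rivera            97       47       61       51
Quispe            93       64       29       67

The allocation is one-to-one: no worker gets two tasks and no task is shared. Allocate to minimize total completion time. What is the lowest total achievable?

Optimal: Eriksen→Task T5 (53 min), Lindqvist→Task T3 (26 min), Quispe→Task T7 (29 min), Ghosh→Task T1 (28 min) — total 53+26+29+28 = 136 min.
Min-entry greedy (repeatedly take the single cheapest remaining cell) gives 152 min, worse by 16.

Minimum total: 136 min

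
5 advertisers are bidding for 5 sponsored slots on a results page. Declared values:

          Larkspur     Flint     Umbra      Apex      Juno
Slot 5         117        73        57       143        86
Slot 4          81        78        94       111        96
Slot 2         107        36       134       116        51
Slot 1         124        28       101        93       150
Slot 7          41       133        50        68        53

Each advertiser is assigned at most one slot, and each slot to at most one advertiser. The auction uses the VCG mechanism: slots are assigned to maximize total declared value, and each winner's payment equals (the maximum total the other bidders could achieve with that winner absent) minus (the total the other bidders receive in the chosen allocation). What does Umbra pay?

Umbra pays $22.

Efficient allocation: Larkspur→Slot 5 ($117), Flint→Slot 7 ($133), Umbra→Slot 2 ($134), Apex→Slot 4 ($111), Juno→Slot 1 ($150); total welfare W = $645.
Umbra receives Slot 2 at value $134, so the others get W − 134 = $511.
Without Umbra: best allocation of the remaining 4 bidders over all 5 slots is Larkspur→Slot 2 ($107), Flint→Slot 7 ($133), Apex→Slot 5 ($143), Juno→Slot 1 ($150), total $533.
VCG payment = (others' best without Umbra) − (others' welfare with Umbra) = 533 − 511 = $22.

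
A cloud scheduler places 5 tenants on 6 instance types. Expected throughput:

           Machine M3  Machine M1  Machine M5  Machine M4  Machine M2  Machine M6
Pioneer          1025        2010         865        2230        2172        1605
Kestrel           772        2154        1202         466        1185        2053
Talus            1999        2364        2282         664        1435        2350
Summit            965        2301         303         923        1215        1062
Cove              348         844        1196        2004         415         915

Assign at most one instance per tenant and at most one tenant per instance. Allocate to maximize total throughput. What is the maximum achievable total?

Optimal: Pioneer→Machine M2 (2172 ops/s), Kestrel→Machine M6 (2053 ops/s), Talus→Machine M5 (2282 ops/s), Summit→Machine M1 (2301 ops/s), Cove→Machine M4 (2004 ops/s) — total 2172+2053+2282+2301+2004 = 10812 ops/s.
Max-entry greedy (repeatedly take the single best remaining cell) gives 9058 ops/s, worse by 1754.
Next-best assignment: Pioneer→Machine M2, Kestrel→Machine M6, Talus→Machine M3, Summit→Machine M1, Cove→Machine M4 = 10529 ops/s.
Swapping Kestrel↔Pioneer (Kestrel→Machine M2 1185 ops/s, Pioneer→Machine M6 1605 ops/s) loses 1435.

Max total: 10812 ops/s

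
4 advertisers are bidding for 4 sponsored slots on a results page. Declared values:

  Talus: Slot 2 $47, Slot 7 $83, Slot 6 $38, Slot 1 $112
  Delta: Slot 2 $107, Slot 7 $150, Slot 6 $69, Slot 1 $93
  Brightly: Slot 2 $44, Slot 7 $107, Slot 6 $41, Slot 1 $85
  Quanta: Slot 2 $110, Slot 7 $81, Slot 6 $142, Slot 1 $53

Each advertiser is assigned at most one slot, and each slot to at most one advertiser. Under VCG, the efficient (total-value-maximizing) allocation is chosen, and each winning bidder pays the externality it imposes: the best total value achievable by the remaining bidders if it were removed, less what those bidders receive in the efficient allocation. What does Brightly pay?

Brightly pays $43.

Efficient allocation: Talus→Slot 1 ($112), Delta→Slot 2 ($107), Brightly→Slot 7 ($107), Quanta→Slot 6 ($142); total welfare W = $468.
Brightly receives Slot 7 at value $107, so the others get W − 107 = $361.
Without Brightly: best allocation of the remaining 3 bidders over all 4 slots is Talus→Slot 1 ($112), Delta→Slot 7 ($150), Quanta→Slot 6 ($142), total $404.
VCG payment = (others' best without Brightly) − (others' welfare with Brightly) = 404 − 361 = $43.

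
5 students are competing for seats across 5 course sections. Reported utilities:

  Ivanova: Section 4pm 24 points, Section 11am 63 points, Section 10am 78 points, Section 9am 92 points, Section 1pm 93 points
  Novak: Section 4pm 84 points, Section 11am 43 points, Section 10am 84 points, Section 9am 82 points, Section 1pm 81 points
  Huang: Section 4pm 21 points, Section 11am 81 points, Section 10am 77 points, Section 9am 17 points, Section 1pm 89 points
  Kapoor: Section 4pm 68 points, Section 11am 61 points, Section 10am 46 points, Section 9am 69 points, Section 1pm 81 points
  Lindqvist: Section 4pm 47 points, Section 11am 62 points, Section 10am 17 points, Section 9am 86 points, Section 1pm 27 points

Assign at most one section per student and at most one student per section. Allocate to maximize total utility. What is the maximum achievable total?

Max total: 412 points

Optimal: Ivanova→Section 1pm (93 points), Novak→Section 10am (84 points), Huang→Section 11am (81 points), Kapoor→Section 4pm (68 points), Lindqvist→Section 9am (86 points) — total 93+84+81+68+86 = 412 points.
Row-greedy (each student in turn takes its best remaining section) gives 344 points, worse by 68.
Next-best assignment: Ivanova→Section 10am, Novak→Section 4pm, Huang→Section 11am, Kapoor→Section 1pm, Lindqvist→Section 9am = 410 points.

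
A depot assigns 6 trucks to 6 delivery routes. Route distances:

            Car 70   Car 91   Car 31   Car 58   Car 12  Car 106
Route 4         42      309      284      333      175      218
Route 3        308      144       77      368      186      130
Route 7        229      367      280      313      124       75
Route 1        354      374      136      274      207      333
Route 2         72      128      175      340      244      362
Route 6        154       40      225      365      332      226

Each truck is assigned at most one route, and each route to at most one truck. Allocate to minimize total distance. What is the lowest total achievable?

Min total: 713 km

Optimal: Car 70→Route 2 (72 km), Car 91→Route 6 (40 km), Car 31→Route 3 (77 km), Car 58→Route 1 (274 km), Car 12→Route 4 (175 km), Car 106→Route 7 (75 km) — total 72+40+77+274+175+75 = 713 km.
Min-entry greedy (repeatedly take the single cheapest remaining cell) gives 781 km, worse by 68.
Next-best assignment: Car 70→Route 4, Car 91→Route 6, Car 31→Route 3, Car 58→Route 1, Car 12→Route 2, Car 106→Route 7 = 752 km.
Swapping Car 58↔Car 70 (Car 58→Route 2 340 km, Car 70→Route 1 354 km) adds 348.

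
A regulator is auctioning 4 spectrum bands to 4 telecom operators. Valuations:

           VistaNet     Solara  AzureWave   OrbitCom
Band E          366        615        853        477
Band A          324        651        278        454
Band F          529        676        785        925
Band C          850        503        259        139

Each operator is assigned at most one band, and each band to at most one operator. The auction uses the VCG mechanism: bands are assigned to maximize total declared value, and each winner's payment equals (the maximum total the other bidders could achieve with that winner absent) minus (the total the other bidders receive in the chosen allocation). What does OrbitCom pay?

OrbitCom pays $25M.

Efficient allocation: VistaNet→Band C ($850M), Solara→Band A ($651M), AzureWave→Band E ($853M), OrbitCom→Band F ($925M); total welfare W = $3279M.
OrbitCom receives Band F at value $925M, so the others get W − 925 = $2354M.
Without OrbitCom: best allocation of the remaining 3 bidders over all 4 bands is VistaNet→Band C ($850M), Solara→Band F ($676M), AzureWave→Band E ($853M), total $2379M.
VCG payment = (others' best without OrbitCom) − (others' welfare with OrbitCom) = 2379 − 2354 = $25M.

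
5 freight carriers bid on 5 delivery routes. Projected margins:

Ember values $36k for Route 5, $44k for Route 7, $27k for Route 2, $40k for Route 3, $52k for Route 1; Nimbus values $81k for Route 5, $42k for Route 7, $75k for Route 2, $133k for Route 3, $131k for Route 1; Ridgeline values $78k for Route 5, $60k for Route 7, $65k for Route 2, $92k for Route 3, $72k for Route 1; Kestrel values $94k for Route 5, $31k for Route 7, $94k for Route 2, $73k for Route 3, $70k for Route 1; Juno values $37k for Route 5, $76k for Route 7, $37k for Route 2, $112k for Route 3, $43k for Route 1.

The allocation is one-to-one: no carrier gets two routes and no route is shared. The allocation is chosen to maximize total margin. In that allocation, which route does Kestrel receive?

Optimal: Ember→Route 7 ($44k), Nimbus→Route 1 ($131k), Ridgeline→Route 5 ($78k), Kestrel→Route 2 ($94k), Juno→Route 3 ($112k) — total 44+131+78+94+112 = $459k.
Checked against all permutations: $459k is optimal.
Kestrel's own top route is Route 5 ($94k), but forcing Kestrel→Route 5 and reassigning the rest optimally gives only $446k — worse by 13.

Kestrel receives Route 2.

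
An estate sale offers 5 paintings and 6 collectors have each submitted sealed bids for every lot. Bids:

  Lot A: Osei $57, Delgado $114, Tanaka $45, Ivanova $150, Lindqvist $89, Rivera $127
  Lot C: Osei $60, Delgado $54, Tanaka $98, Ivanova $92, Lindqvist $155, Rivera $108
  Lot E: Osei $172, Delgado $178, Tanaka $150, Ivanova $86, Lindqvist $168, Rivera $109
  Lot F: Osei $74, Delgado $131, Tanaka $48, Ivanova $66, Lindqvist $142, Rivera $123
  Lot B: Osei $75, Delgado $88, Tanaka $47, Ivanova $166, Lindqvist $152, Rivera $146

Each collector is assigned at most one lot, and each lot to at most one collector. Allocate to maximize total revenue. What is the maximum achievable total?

Optimal: Ivanova→Lot A ($150), Lindqvist→Lot C ($155), Osei→Lot E ($172), Delgado→Lot F ($131), Rivera→Lot B ($146) — total 150+155+172+131+146 = $754.
Row-greedy (each collector in turn takes its best remaining lot) gives $656, worse by 98.
Next-best assignment: Rivera→Lot A, Lindqvist→Lot C, Osei→Lot E, Delgado→Lot F, Ivanova→Lot B = $751.
Swapping Rivera↔Lindqvist (Rivera→Lot C $108, Lindqvist→Lot B $152) loses 41.
No other one-to-one assignment exceeds $754.

Max total: $754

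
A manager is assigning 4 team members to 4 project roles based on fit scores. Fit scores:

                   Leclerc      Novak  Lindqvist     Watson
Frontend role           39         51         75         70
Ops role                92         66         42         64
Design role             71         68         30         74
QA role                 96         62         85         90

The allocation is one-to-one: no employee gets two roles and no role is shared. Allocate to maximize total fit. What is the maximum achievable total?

Maximum total: 325 pts

This is the linear assignment problem.
Optimal: Leclerc→Ops role (92 pts), Novak→Design role (68 pts), Lindqvist→Frontend role (75 pts), Watson→QA role (90 pts) — total 92+68+75+90 = 325 pts.
Row-greedy (each employee in turn takes its best remaining role) gives 303 pts, worse by 22.
Next-best assignment: Leclerc→Ops role, Novak→Design role, Lindqvist→QA role, Watson→Frontend role = 315 pts.
Every other assignment is strictly worse.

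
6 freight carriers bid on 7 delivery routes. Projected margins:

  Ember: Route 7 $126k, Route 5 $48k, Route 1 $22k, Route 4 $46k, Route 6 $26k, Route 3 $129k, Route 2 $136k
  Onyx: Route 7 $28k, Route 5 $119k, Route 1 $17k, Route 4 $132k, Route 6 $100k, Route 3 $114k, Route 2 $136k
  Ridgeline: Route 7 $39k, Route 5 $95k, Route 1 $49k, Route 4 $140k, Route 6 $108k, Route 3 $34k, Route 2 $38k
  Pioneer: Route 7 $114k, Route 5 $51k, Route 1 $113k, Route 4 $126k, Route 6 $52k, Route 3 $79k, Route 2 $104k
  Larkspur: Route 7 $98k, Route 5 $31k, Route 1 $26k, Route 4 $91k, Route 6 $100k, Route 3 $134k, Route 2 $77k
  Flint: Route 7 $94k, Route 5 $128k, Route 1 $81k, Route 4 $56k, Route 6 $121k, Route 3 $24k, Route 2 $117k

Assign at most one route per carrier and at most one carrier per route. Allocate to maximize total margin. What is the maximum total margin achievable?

Optimal: Ember→Route 7 ($126k), Onyx→Route 2 ($136k), Ridgeline→Route 4 ($140k), Pioneer→Route 1 ($113k), Larkspur→Route 3 ($134k), Flint→Route 5 ($128k) — total 126+136+140+113+134+128 = $777k.
Row-greedy (each carrier in turn takes its best remaining route) gives $752k, worse by 25.
Next-best assignment: Ember→Route 7, Onyx→Route 2, Ridgeline→Route 4, Pioneer→Route 1, Larkspur→Route 3, Flint→Route 6 = $770k.
Swapping Ridgeline↔Flint (Ridgeline→Route 5 $95k, Flint→Route 4 $56k) loses 117.

Max total: $777k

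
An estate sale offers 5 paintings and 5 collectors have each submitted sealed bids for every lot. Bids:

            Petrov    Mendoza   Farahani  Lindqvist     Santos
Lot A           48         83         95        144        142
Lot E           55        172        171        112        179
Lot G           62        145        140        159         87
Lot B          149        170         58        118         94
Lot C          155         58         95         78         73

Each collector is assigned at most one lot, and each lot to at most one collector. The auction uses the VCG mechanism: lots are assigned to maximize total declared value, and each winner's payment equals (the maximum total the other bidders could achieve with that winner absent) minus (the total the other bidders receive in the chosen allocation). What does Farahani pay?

Efficient allocation: Petrov→Lot C ($155), Mendoza→Lot B ($170), Farahani→Lot E ($171), Lindqvist→Lot G ($159), Santos→Lot A ($142); total welfare W = $797.
Farahani receives Lot E at value $171, so the others get W − 171 = $626.
Without Farahani: best allocation of the remaining 4 bidders over all 5 lots is Petrov→Lot C ($155), Mendoza→Lot B ($170), Lindqvist→Lot G ($159), Santos→Lot E ($179), total $663.
VCG payment = (others' best without Farahani) − (others' welfare with Farahani) = 663 − 626 = $37.

Farahani pays $37.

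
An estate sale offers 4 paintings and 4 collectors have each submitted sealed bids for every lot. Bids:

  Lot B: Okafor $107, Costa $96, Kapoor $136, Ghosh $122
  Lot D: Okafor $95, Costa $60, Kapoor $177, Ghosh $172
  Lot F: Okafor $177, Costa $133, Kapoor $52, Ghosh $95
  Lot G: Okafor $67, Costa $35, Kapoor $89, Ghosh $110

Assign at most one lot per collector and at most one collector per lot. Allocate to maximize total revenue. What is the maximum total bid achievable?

Maximum total: $560

Optimal: Okafor→Lot F ($177), Costa→Lot B ($96), Kapoor→Lot D ($177), Ghosh→Lot G ($110) — total 177+96+177+110 = $560.
Swapping Okafor↔Ghosh (Okafor→Lot G $67, Ghosh→Lot F $95) loses 125.
Checked against all permutations: $560 is optimal.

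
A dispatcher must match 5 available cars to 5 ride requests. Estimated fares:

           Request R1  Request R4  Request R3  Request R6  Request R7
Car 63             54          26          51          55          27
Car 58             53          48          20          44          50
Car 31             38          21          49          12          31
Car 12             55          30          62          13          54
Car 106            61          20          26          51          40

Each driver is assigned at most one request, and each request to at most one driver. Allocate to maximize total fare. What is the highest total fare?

Optimal: Car 63→Request R6 ($55), Car 58→Request R4 ($48), Car 31→Request R3 ($49), Car 12→Request R7 ($54), Car 106→Request R1 ($61) — total 55+48+49+54+61 = $267.
Column-greedy (each request in turn goes to its best remaining driver) gives $257, worse by 10.
Next-best assignment: Car 63→Request R6, Car 58→Request R4, Car 31→Request R7, Car 12→Request R3, Car 106→Request R1 = $257.

Maximum total: $267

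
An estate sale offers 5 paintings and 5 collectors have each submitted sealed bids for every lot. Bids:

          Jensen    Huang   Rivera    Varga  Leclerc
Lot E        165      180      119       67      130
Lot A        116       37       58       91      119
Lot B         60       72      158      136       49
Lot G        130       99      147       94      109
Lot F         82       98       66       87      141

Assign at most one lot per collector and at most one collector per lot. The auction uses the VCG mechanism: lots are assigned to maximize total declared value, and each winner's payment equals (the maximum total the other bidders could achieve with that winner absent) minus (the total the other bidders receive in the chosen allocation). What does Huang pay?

Efficient allocation: Jensen→Lot A ($116), Huang→Lot E ($180), Rivera→Lot G ($147), Varga→Lot B ($136), Leclerc→Lot F ($141); total welfare W = $720.
Huang receives Lot E at value $180, so the others get W − 180 = $540.
Without Huang: best allocation of the remaining 4 bidders over all 5 lots is Jensen→Lot E ($165), Rivera→Lot G ($147), Varga→Lot B ($136), Leclerc→Lot F ($141), total $589.
VCG payment = (others' best without Huang) − (others' welfare with Huang) = 589 − 540 = $49.

Huang pays $49.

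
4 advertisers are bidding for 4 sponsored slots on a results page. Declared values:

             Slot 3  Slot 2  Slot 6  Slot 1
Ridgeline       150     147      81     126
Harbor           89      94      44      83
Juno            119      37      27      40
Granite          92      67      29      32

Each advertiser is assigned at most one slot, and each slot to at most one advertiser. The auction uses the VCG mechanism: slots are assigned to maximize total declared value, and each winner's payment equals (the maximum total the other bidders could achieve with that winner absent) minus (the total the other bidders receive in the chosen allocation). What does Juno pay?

Juno pays $63.

Efficient allocation: Ridgeline→Slot 2 ($147), Harbor→Slot 1 ($83), Juno→Slot 3 ($119), Granite→Slot 6 ($29); total welfare W = $378.
Juno receives Slot 3 at value $119, so the others get W − 119 = $259.
Without Juno: best allocation of the remaining 3 bidders over all 4 slots is Ridgeline→Slot 2 ($147), Harbor→Slot 1 ($83), Granite→Slot 3 ($92), total $322.
VCG payment = (others' best without Juno) − (others' welfare with Juno) = 322 − 259 = $63.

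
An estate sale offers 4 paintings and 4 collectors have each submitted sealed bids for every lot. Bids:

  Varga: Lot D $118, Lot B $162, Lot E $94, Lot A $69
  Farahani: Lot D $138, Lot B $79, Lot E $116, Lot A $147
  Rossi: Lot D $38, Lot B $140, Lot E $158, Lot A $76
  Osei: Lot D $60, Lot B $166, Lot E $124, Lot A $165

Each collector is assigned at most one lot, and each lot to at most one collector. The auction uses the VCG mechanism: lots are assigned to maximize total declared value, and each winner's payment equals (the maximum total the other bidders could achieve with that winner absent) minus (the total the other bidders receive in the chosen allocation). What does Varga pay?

Varga pays $10.

Efficient allocation: Varga→Lot B ($162), Farahani→Lot D ($138), Rossi→Lot E ($158), Osei→Lot A ($165); total welfare W = $623.
Varga receives Lot B at value $162, so the others get W − 162 = $461.
Without Varga: best allocation of the remaining 3 bidders over all 4 lots is Farahani→Lot A ($147), Rossi→Lot E ($158), Osei→Lot B ($166), total $471.
VCG payment = (others' best without Varga) − (others' welfare with Varga) = 471 − 461 = $10.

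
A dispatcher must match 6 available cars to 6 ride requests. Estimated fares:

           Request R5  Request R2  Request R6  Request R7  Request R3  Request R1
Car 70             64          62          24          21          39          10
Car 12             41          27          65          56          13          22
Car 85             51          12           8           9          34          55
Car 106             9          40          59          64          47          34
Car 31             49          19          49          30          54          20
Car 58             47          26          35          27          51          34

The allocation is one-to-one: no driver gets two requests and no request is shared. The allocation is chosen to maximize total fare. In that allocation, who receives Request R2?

Optimal: Car 70→Request R2 ($62), Car 12→Request R6 ($65), Car 85→Request R1 ($55), Car 106→Request R7 ($64), Car 31→Request R3 ($54), Car 58→Request R5 ($47) — total 62+65+55+64+54+47 = $347.
Row-greedy (each driver in turn takes its best remaining request) gives $328, worse by 19.
Next-best assignment: Car 70→Request R2, Car 12→Request R6, Car 85→Request R1, Car 106→Request R7, Car 31→Request R5, Car 58→Request R3 = $346.
Car 70's own top request is Request R5 ($64), but forcing Car 70→Request R5 and reassigning the rest optimally gives only $328 — worse by 19.

Car 70 receives Request R2.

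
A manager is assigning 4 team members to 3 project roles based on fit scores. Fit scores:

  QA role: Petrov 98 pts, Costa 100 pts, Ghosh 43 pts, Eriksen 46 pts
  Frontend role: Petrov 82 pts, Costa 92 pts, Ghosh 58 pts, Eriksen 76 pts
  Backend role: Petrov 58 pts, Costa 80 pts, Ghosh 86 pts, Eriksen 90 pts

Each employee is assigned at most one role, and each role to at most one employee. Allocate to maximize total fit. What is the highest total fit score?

This is the linear assignment problem.
Optimal: Petrov→QA role (98 pts), Costa→Frontend role (92 pts), Eriksen→Backend role (90 pts) — total 98+92+90 = 280 pts.
Max-entry greedy (repeatedly take the single best remaining cell) gives 272 pts, worse by 8.
Checked against all permutations: 280 pts is optimal.

Maximum total: 280 pts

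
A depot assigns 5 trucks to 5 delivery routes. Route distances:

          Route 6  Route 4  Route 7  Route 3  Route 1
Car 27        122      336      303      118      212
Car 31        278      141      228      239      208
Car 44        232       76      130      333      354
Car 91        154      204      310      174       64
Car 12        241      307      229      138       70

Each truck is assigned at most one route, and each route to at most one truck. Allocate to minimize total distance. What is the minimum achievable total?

Treat this as an assignment problem: match each truck to one route.
Optimal: Car 27→Route 6 (122 km), Car 31→Route 4 (141 km), Car 44→Route 7 (130 km), Car 91→Route 1 (64 km), Car 12→Route 3 (138 km) — total 122+141+130+64+138 = 595 km.
Row-greedy (each truck in turn takes its cheapest remaining route) gives 694 km, worse by 99.
Next-best assignment: Car 27→Route 3, Car 31→Route 4, Car 44→Route 7, Car 91→Route 6, Car 12→Route 1 = 613 km.
No other one-to-one assignment undercuts 595 km.

Minimum total: 595 km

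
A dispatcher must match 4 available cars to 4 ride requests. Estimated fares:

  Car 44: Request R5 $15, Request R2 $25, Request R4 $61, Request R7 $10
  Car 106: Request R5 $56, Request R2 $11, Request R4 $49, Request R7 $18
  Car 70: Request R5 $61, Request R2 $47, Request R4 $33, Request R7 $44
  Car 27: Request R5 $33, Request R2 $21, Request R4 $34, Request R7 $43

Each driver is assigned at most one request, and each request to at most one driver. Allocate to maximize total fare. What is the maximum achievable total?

Optimal: Car 44→Request R4 ($61), Car 106→Request R5 ($56), Car 70→Request R2 ($47), Car 27→Request R7 ($43) — total 61+56+47+43 = $207.
Every other assignment is strictly worse.

Maximum total: $207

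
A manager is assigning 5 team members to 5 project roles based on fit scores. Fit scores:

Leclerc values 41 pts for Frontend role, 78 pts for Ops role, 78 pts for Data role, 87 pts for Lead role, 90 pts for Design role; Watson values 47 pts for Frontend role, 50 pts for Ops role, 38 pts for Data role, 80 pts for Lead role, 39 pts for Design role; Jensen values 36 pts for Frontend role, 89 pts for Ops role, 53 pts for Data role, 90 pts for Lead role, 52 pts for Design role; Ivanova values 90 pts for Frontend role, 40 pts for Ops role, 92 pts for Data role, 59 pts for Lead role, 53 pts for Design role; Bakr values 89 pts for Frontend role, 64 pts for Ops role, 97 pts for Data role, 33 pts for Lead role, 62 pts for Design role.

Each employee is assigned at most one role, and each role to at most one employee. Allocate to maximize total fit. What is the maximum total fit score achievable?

Optimal: Leclerc→Design role (90 pts), Watson→Lead role (80 pts), Jensen→Ops role (89 pts), Ivanova→Frontend role (90 pts), Bakr→Data role (97 pts) — total 90+80+89+90+97 = 446 pts.
Max-entry greedy (repeatedly take the single best remaining cell) gives 417 pts, worse by 29.

Max total: 446 pts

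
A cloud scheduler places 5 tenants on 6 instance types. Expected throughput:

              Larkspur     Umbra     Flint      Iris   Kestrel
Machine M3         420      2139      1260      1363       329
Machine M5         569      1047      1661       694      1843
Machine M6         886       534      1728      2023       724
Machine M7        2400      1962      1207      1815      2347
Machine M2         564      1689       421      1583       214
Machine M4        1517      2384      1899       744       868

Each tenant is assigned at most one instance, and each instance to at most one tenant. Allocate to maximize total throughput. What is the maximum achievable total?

Max total: 10304 ops/s

Optimal: Larkspur→Machine M7 (2400 ops/s), Umbra→Machine M3 (2139 ops/s), Flint→Machine M4 (1899 ops/s), Iris→Machine M6 (2023 ops/s), Kestrel→Machine M5 (1843 ops/s) — total 2400+2139+1899+2023+1843 = 10304 ops/s.
Column-greedy (each instance in turn goes to its best remaining tenant) gives 8826 ops/s, worse by 1478.
Next-best assignment: Larkspur→Machine M7, Umbra→Machine M4, Flint→Machine M6, Iris→Machine M2, Kestrel→Machine M5 = 9938 ops/s.
Swapping Flint↔Iris (Flint→Machine M6 1728 ops/s, Iris→Machine M4 744 ops/s) loses 1450.
Checked against all permutations: 10304 ops/s is optimal.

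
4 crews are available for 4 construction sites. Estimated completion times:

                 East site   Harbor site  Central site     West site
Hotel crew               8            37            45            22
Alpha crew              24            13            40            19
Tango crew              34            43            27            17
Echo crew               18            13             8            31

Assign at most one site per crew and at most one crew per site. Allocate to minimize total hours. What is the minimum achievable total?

Optimal: Hotel crew→East site (8 hours), Alpha crew→Harbor site (13 hours), Tango crew→West site (17 hours), Echo crew→Central site (8 hours) — total 8+13+17+8 = 46 hours.
No other one-to-one assignment undercuts 46 hours.

Minimum total: 46 hours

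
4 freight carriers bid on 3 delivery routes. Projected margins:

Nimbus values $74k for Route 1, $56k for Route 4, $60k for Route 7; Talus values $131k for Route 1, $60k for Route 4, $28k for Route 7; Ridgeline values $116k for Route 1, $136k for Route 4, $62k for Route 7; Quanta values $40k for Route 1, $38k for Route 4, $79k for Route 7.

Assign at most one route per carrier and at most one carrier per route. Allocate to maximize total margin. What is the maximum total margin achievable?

Optimal: Talus→Route 1 ($131k), Ridgeline→Route 4 ($136k), Quanta→Route 7 ($79k) — total 131+136+79 = $346k.
Row-greedy (each carrier in turn takes its best remaining route) gives $196k, worse by 150.
Next-best assignment: Talus→Route 1, Ridgeline→Route 4, Nimbus→Route 7 = $327k.
Every other assignment is strictly worse.

Max total: $346k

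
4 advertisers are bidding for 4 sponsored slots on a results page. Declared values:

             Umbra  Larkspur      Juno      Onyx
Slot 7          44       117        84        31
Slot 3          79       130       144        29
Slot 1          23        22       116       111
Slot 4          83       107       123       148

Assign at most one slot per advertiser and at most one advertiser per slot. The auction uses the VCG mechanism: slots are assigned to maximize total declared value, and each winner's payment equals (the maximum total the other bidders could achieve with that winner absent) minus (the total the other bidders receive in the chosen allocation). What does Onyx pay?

Onyx pays $32.

Efficient allocation: Umbra→Slot 3 ($79), Larkspur→Slot 7 ($117), Juno→Slot 1 ($116), Onyx→Slot 4 ($148); total welfare W = $460.
Onyx receives Slot 4 at value $148, so the others get W − 148 = $312.
Without Onyx: best allocation of the remaining 3 bidders over all 4 slots is Umbra→Slot 4 ($83), Larkspur→Slot 7 ($117), Juno→Slot 3 ($144), total $344.
VCG payment = (others' best without Onyx) − (others' welfare with Onyx) = 344 − 312 = $32.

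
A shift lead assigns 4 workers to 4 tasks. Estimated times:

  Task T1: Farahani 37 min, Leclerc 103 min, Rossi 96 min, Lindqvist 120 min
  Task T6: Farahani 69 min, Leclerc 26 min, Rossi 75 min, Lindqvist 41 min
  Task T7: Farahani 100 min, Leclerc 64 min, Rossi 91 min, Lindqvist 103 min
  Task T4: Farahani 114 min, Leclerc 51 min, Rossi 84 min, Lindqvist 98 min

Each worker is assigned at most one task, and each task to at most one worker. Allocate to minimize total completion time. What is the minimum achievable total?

Min total: 220 min

Optimal: Farahani→Task T1 (37 min), Leclerc→Task T4 (51 min), Rossi→Task T7 (91 min), Lindqvist→Task T6 (41 min) — total 37+51+91+41 = 220 min.
Row-greedy (each worker in turn takes its cheapest remaining task) gives 250 min, worse by 30.
Checked against all permutations: 220 min is optimal.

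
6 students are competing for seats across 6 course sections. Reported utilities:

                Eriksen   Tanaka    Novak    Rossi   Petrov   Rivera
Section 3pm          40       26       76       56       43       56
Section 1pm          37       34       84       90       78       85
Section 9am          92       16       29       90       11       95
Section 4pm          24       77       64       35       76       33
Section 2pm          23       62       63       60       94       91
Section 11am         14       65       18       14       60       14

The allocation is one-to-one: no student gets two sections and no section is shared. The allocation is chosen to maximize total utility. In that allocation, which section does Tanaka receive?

Optimal: Eriksen→Section 9am (92 points), Tanaka→Section 11am (65 points), Novak→Section 3pm (76 points), Rossi→Section 1pm (90 points), Petrov→Section 4pm (76 points), Rivera→Section 2pm (91 points) — total 92+65+76+90+76+91 = 490 points.
Max-entry greedy (repeatedly take the single best remaining cell) gives 446 points, worse by 44.
Every other assignment is strictly worse.
Tanaka's own top section is Section 4pm (77 points), but forcing Tanaka→Section 4pm and reassigning the rest optimally gives only 486 points — worse by 4.

Tanaka receives Section 11am.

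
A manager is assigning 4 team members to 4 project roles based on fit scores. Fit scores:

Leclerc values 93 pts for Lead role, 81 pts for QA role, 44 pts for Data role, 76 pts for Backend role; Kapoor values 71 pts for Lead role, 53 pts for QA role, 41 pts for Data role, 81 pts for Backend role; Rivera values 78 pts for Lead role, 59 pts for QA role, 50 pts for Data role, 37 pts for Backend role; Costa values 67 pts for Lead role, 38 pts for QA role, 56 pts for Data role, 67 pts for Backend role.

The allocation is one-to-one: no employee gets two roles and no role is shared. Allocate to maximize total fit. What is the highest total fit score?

Optimal: Leclerc→QA role (81 pts), Kapoor→Backend role (81 pts), Rivera→Lead role (78 pts), Costa→Data role (56 pts) — total 81+81+78+56 = 296 pts.
Max-entry greedy (repeatedly take the single best remaining cell) gives 289 pts, worse by 7.
Swapping Leclerc↔Kapoor (Leclerc→Backend role 76 pts, Kapoor→QA role 53 pts) loses 33.
Checked against all permutations: 296 pts is optimal.

Maximum total: 296 pts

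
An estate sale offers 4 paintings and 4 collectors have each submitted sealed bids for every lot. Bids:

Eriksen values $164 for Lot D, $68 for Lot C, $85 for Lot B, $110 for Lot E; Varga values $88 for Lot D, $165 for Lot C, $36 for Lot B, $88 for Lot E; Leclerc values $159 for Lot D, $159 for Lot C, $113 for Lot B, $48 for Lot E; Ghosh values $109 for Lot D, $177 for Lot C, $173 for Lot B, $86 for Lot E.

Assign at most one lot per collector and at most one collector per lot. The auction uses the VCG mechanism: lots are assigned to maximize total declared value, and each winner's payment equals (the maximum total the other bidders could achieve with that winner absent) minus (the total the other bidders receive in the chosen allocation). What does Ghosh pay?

Ghosh pays $8.

Efficient allocation: Eriksen→Lot E ($110), Varga→Lot C ($165), Leclerc→Lot D ($159), Ghosh→Lot B ($173); total welfare W = $607.
Ghosh receives Lot B at value $173, so the others get W − 173 = $434.
Without Ghosh: best allocation of the remaining 3 bidders over all 4 lots is Eriksen→Lot D ($164), Varga→Lot C ($165), Leclerc→Lot B ($113), total $442.
VCG payment = (others' best without Ghosh) − (others' welfare with Ghosh) = 442 − 434 = $8.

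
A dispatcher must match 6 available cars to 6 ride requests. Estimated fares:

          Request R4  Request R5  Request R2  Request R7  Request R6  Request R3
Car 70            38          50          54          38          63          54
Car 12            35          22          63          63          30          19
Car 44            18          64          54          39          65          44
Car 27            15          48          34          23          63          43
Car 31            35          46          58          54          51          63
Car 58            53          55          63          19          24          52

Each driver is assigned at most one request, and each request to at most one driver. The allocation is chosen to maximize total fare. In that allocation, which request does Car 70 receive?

Car 70 receives Request R2.

Treat this as an assignment problem: match each driver to one request.
Optimal: Car 70→Request R2 ($54), Car 12→Request R7 ($63), Car 44→Request R5 ($64), Car 27→Request R6 ($63), Car 31→Request R3 ($63), Car 58→Request R4 ($53) — total 54+63+64+63+63+53 = $360.
Max-entry greedy (repeatedly take the single best remaining cell) gives $307, worse by 53.
Swapping Car 70↔Car 58 (Car 70→Request R4 $38, Car 58→Request R2 $63) loses 6.
Car 70's own top request is Request R6 ($63), but forcing Car 70→Request R6 and reassigning the rest optimally gives only $344 — worse by 16.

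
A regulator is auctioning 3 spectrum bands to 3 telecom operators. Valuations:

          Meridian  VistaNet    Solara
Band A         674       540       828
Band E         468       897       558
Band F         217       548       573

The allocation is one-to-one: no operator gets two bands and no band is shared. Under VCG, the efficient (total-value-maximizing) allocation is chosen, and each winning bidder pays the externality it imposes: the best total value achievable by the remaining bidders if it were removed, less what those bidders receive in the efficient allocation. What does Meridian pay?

Meridian pays $255M.

Efficient allocation: Meridian→Band A ($674M), VistaNet→Band E ($897M), Solara→Band F ($573M); total welfare W = $2144M.
Meridian receives Band A at value $674M, so the others get W − 674 = $1470M.
Without Meridian: best allocation of the remaining 2 bidders over all 3 bands is VistaNet→Band E ($897M), Solara→Band A ($828M), total $1725M.
VCG payment = (others' best without Meridian) − (others' welfare with Meridian) = 1725 − 1470 = $255M.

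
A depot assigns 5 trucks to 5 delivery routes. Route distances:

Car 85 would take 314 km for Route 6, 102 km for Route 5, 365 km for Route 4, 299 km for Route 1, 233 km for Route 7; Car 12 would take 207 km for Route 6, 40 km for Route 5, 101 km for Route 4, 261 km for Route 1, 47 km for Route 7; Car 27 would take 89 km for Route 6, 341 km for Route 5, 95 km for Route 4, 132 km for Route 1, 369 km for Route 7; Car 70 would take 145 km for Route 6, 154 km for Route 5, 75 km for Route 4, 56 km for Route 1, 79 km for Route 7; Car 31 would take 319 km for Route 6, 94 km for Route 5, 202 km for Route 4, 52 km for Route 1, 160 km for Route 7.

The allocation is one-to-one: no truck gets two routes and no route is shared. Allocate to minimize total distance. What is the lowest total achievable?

Minimum total: 365 km

Optimal: Car 85→Route 5 (102 km), Car 12→Route 7 (47 km), Car 27→Route 6 (89 km), Car 70→Route 4 (75 km), Car 31→Route 1 (52 km) — total 102+47+89+75+52 = 365 km.
Column-greedy (each route in turn goes to its cheapest remaining truck) gives 489 km, worse by 124.
No other one-to-one assignment undercuts 365 km.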